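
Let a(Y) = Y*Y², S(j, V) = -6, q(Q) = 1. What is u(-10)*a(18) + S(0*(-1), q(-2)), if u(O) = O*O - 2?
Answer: 571530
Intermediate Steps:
u(O) = -2 + O² (u(O) = O² - 2 = -2 + O²)
a(Y) = Y³
u(-10)*a(18) + S(0*(-1), q(-2)) = (-2 + (-10)²)*18³ - 6 = (-2 + 100)*5832 - 6 = 98*5832 - 6 = 571536 - 6 = 571530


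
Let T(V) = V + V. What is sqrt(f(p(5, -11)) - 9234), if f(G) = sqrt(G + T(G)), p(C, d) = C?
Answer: sqrt(-9234 + sqrt(15)) ≈ 96.073*I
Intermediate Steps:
T(V) = 2*V
f(G) = sqrt(3)*sqrt(G) (f(G) = sqrt(G + 2*G) = sqrt(3*G) = sqrt(3)*sqrt(G))
sqrt(f(p(5, -11)) - 9234) = sqrt(sqrt(3)*sqrt(5) - 9234) = sqrt(sqrt(15) - 9234) = sqrt(-9234 + sqrt(15))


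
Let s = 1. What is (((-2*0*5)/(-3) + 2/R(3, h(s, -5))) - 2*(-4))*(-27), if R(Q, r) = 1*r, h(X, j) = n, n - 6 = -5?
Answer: -270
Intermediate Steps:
n = 1 (n = 6 - 5 = 1)
h(X, j) = 1
R(Q, r) = r
(((-2*0*5)/(-3) + 2/R(3, h(s, -5))) - 2*(-4))*(-27) = (((-2*0*5)/(-3) + 2/1) - 2*(-4))*(-27) = (((0*5)*(-⅓) + 2*1) + 8)*(-27) = ((0*(-⅓) + 2) + 8)*(-27) = ((0 + 2) + 8)*(-27) = (2 + 8)*(-27) = 10*(-27) = -270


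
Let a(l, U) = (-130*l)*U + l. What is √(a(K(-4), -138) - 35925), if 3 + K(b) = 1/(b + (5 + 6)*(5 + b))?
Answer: I*√87185 ≈ 295.27*I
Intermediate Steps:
K(b) = -3 + 1/(55 + 12*b) (K(b) = -3 + 1/(b + (5 + 6)*(5 + b)) = -3 + 1/(b + 11*(5 + b)) = -3 + 1/(b + (55 + 11*b)) = -3 + 1/(55 + 12*b))
a(l, U) = l - 130*U*l (a(l, U) = -130*U*l + l = l - 130*U*l)
√(a(K(-4), -138) - 35925) = √((4*(-41 - 9*(-4))/(55 + 12*(-4)))*(1 - 130*(-138)) - 35925) = √((4*(-41 + 36)/(55 - 48))*(1 + 17940) - 35925) = √((4*(-5)/7)*17941 - 35925) = √((4*(⅐)*(-5))*17941 - 35925) = √(-20/7*17941 - 35925) = √(-51260 - 35925) = √(-87185) = I*√87185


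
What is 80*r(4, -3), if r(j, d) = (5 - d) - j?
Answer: 320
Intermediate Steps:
r(j, d) = 5 - d - j
80*r(4, -3) = 80*(5 - 1*(-3) - 1*4) = 80*(5 + 3 - 4) = 80*4 = 320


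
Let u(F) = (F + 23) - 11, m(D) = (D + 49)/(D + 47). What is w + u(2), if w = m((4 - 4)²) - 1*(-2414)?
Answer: 114165/47 ≈ 2429.0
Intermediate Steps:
m(D) = (49 + D)/(47 + D)
u(F) = 12 + F (u(F) = (23 + F) - 11 = 12 + F)
w = 113507/47 (w = (49 + (4 - 4)²)/(47 + (4 - 4)²) - 1*(-2414) = (49 + 0²)/(47 + 0²) + 2414 = (49 + 0)/(47 + 0) + 2414 = 49/47 + 2414 = 113507/47 ≈ 2415.0)
w + u(2) = 113507/47 + (12 + 2) = 113507/47 + 14 = 114165/47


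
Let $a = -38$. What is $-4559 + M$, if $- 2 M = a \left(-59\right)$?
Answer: $-5680$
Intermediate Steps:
$M = -1121$ ($M = - \frac{\left(-38\right) \left(-59\right)}{2} = \left(- \frac{1}{2}\right) 2242 = -1121$)
$-4559 + M = -4559 - 1121 = -5680$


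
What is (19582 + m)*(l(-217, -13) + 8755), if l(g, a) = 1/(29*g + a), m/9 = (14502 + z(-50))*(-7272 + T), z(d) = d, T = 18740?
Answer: 41175981611698387/3153 ≈ 1.3059e+13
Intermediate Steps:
m = 1491619824 (m = 9*((14502 - 50)*(-7272 + 18740)) = 9*(14452*11468) = 9*165735536 = 1491619824)
l(g, a) = 1/(a + 29*g)
(19582 + m)*(l(-217, -13) + 8755) = (19582 + 1491619824)*(1/(-13 + 29*(-217)) + 8755) = 1491639406*(1/(-13 - 6293) + 8755) = 1491639406*(1/(-6306) + 8755) = 1491639406*(-1/6306 + 8755) = 1491639406*(55209029/6306) = 41175981611698387/3153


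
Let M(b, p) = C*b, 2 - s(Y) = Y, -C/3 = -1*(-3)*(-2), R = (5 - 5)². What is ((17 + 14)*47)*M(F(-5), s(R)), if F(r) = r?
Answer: -131130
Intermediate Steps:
R = 0 (R = 0² = 0)
C = 18 (C = -3*(-1*(-3))*(-2) = -9*(-2) = -3*(-6) = 18)
s(Y) = 2 - Y
M(b, p) = 18*b
((17 + 14)*47)*M(F(-5), s(R)) = ((17 + 14)*47)*(18*(-5)) = (31*47)*(-90) = 1457*(-90) = -131130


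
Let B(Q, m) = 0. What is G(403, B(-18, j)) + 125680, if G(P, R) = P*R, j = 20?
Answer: 125680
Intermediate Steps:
G(403, B(-18, j)) + 125680 = 403*0 + 125680 = 0 + 125680 = 125680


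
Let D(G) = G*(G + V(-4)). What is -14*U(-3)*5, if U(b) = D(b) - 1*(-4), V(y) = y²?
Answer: 2450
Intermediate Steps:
D(G) = G*(16 + G) (D(G) = G*(G + (-4)²) = G*(G + 16) = G*(16 + G))
U(b) = 4 + b*(16 + b) (U(b) = b*(16 + b) - 1*(-4) = b*(16 + b) + 4 = 4 + b*(16 + b))
-14*U(-3)*5 = -14*(4 - 3*(16 - 3))*5 = -14*(4 - 3*13)*5 = -14*(4 - 39)*5 = -14*(-35)*5 = 490*5 = 2450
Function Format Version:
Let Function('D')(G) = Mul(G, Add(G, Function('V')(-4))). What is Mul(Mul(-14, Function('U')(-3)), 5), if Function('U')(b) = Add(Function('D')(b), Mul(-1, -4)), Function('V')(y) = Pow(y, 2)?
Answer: 2450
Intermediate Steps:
Function('D')(G) = Mul(G, Add(16, G)) (Function('D')(G) = Mul(G, Add(G, Pow(-4, 2))) = Mul(G, Add(G, 16)) = Mul(G, Add(16, G)))
Function('U')(b) = Add(4, Mul(b, Add(16, b))) (Function('U')(b) = Add(Mul(b, Add(16, b)), Mul(-1, -4)) = Add(Mul(b, Add(16, b)), 4) = Add(4, Mul(b, Add(16, b))))
Mul(Mul(-14, Function('U')(-3)), 5) = Mul(Mul(-14, Add(4, Mul(-3, Add(16, -3)))), 5) = Mul(Mul(-14, Add(4, Mul(-3, 13))), 5) = Mul(Mul(-14, Add(4, -39)), 5) = Mul(Mul(-14, -35), 5) = Mul(490, 5) = 2450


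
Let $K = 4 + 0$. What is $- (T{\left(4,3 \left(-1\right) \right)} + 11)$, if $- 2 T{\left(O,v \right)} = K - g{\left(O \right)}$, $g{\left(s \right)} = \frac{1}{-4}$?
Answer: $- \frac{71}{8} \approx -8.875$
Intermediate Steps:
$g{\left(s \right)} = - \frac{1}{4}$
$K = 4$
$T{\left(O,v \right)} = - \frac{17}{8}$ ($T{\left(O,v \right)} = - \frac{4 - - \frac{1}{4}}{2} = - \frac{4 + \frac{1}{4}}{2} = \left(- \frac{1}{2}\right) \frac{17}{4} = - \frac{17}{8}$)
$- (T{\left(4,3 \left(-1\right) \right)} + 11) = - (- \frac{17}{8} + 11) = \left(-1\right) \frac{71}{8} = - \frac{71}{8}$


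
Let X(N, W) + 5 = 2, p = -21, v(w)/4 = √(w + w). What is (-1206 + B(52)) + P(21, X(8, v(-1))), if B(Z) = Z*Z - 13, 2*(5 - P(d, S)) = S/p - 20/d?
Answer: 62597/42 ≈ 1490.4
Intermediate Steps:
v(w) = 4*√2*√w (v(w) = 4*√(w + w) = 4*√(2*w) = 4*(√2*√w) = 4*√2*√w)
X(N, W) = -3 (X(N, W) = -5 + 2 = -3)
P(d, S) = 5 + 10/d + S/42 (P(d, S) = 5 - (S/(-21) - 20/d)/2 = 5 - (S*(-1/21) - 20/d)/2 = 5 - (-S/21 - 20/d)/2 = 5 - (-20/d - S/21)/2 = 5 + (10/d + S/42) = 5 + 10/d + S/42)
B(Z) = -13 + Z² (B(Z) = Z² - 13 = -13 + Z²)
(-1206 + B(52)) + P(21, X(8, v(-1))) = (-1206 + (-13 + 52²)) + (5 + 10/21 + (1/42)*(-3)) = (-1206 + (-13 + 2704)) + (5 + 10*(1/21) - 1/14) = (-1206 + 2691) + (5 + 10/21 - 1/14) = 1485 + 227/42 = 62597/42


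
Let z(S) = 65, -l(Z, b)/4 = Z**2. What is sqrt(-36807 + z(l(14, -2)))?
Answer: I*sqrt(36742) ≈ 191.68*I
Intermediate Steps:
l(Z, b) = -4*Z**2
sqrt(-36807 + z(l(14, -2))) = sqrt(-36807 + 65) = sqrt(-36742) = I*sqrt(36742)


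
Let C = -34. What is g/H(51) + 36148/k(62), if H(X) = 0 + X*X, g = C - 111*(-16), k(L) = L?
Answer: 47064476/80631 ≈ 583.70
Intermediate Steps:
g = 1742 (g = -34 - 111*(-16) = -34 + 1776 = 1742)
H(X) = X**2 (H(X) = 0 + X**2 = X**2)
g/H(51) + 36148/k(62) = 1742/(51**2) + 36148/62 = 1742/2601 + 36148*(1/62) = 1742*(1/2601) + 18074/31 = 1742/2601 + 18074/31 = 47064476/80631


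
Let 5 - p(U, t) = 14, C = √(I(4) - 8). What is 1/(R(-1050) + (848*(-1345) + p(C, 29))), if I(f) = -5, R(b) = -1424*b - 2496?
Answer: 1/352135 ≈ 2.8398e-6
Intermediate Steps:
R(b) = -2496 - 1424*b
C = I*√13 (C = √(-5 - 8) = √(-13) = I*√13 ≈ 3.6056*I)
p(U, t) = -9 (p(U, t) = 5 - 1*14 = 5 - 14 = -9)
1/(R(-1050) + (848*(-1345) + p(C, 29))) = 1/((-2496 - 1424*(-1050)) + (848*(-1345) - 9)) = 1/((-2496 + 1495200) + (-1140560 - 9)) = 1/(1492704 - 1140569) = 1/352135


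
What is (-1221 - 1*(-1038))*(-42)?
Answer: 7686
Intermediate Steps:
(-1221 - 1*(-1038))*(-42) = (-1221 + 1038)*(-42) = -183*(-42) = 7686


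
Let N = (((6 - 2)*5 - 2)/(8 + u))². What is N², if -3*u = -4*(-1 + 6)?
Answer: 531441/234256 ≈ 2.2686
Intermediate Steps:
u = 20/3 (u = -(-4)*(-1 + 6)/3 = -(-4)*5/3 = -⅓*(-20) = 20/3 ≈ 6.6667)
N = 729/484 (N = (((6 - 2)*5 - 2)/(8 + 20/3))² = ((4*5 - 2)/(44/3))² = ((20 - 2)*(3/44))² = (18*(3/44))² = (27/22)² = 729/484 ≈ 1.5062)
N² = (729/484)² = 531441/234256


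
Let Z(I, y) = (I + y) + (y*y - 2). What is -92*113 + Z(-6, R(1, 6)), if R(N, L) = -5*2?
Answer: -10314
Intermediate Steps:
R(N, L) = -10
Z(I, y) = -2 + I + y + y² (Z(I, y) = (I + y) + (y² - 2) = (I + y) + (-2 + y²) = -2 + I + y + y²)
-92*113 + Z(-6, R(1, 6)) = -92*113 + (-2 - 6 - 10 + (-10)²) = -10396 + (-2 - 6 - 10 + 100) = -10396 + 82 = -10314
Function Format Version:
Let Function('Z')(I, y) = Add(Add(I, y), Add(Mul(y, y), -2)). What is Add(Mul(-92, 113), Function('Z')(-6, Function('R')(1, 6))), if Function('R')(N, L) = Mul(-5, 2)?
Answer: -10314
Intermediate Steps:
Function('R')(N, L) = -10
Function('Z')(I, y) = Add(-2, I, y, Pow(y, 2)) (Function('Z')(I, y) = Add(Add(I, y), Add(Pow(y, 2), -2)) = Add(Add(I, y), Add(-2, Pow(y, 2))) = Add(-2, I, y, Pow(y, 2)))
Add(Mul(-92, 113), Function('Z')(-6, Function('R')(1, 6))) = Add(Mul(-92, 113), Add(-2, -6, -10, Pow(-10, 2))) = Add(-10396, Add(-2, -6, -10, 100)) = Add(-10396, 82) = -10314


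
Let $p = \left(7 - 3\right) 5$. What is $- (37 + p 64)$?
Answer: $-1317$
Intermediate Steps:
$p = 20$ ($p = 4 \cdot 5 = 20$)
$- (37 + p 64) = - (37 + 20 \cdot 64) = - (37 + 1280) = \left(-1\right) 1317 = -1317$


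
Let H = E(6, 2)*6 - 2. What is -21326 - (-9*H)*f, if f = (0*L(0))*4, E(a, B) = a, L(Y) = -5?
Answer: -21326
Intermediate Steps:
f = 0 (f = (0*(-5))*4 = 0*4 = 0)
H = 34 (H = 6*6 - 2 = 36 - 2 = 34)
-21326 - (-9*H)*f = -21326 - (-9*34)*0 = -21326 - (-306)*0 = -21326 - 1*0 = -21326 + 0 = -21326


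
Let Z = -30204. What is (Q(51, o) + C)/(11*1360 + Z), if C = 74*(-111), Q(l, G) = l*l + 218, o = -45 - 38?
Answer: 5395/15244 ≈ 0.35391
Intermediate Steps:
o = -83
Q(l, G) = 218 + l**2 (Q(l, G) = l**2 + 218 = 218 + l**2)
C = -8214
(Q(51, o) + C)/(11*1360 + Z) = ((218 + 51**2) - 8214)/(11*1360 - 30204) = ((218 + 2601) - 8214)/(14960 - 30204) = (2819 - 8214)/(-15244) = -5395*(-1/15244) = 5395/15244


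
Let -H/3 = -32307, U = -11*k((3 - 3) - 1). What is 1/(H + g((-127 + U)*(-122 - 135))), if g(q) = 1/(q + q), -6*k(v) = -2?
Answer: 201488/19528418451 ≈ 1.0318e-5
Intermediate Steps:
k(v) = ⅓ (k(v) = -⅙*(-2) = ⅓)
U = -11/3 (U = -11*⅓ = -11/3 ≈ -3.6667)
H = 96921 (H = -3*(-32307) = 96921)
g(q) = 1/(2*q)
1/(H + g((-127 + U)*(-122 - 135))) = 1/(96921 + 1/(2*(((-127 - 11/3)*(-122 - 135))))) = 1/(96921 + 1/(2*((-392/3*(-257))))) = 1/(96921 + 1/(2*(100744/3))) = 1/(96921 + (½)*(3/100744)) = 1/(96921 + 3/201488) = 1/(19528418451/201488) = 201488/19528418451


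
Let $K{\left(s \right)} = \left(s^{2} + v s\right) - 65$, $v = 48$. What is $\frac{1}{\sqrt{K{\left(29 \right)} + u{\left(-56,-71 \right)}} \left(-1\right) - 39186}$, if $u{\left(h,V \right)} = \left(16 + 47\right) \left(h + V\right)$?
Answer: $\frac{i}{\sqrt{5833} - 39186 i} \approx -2.5519 \cdot 10^{-5} + 4.9737 \cdot 10^{-8} i$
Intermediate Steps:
$u{\left(h,V \right)} = 63 V + 63 h$ ($u{\left(h,V \right)} = 63 \left(V + h\right) = 63 V + 63 h$)
$K{\left(s \right)} = -65 + s^{2} + 48 s$ ($K{\left(s \right)} = \left(s^{2} + 48 s\right) - 65 = -65 + s^{2} + 48 s$)
$\frac{1}{\sqrt{K{\left(29 \right)} + u{\left(-56,-71 \right)}} \left(-1\right) - 39186} = \frac{1}{\sqrt{\left(-65 + 29^{2} + 48 \cdot 29\right) + \left(63 \left(-71\right) + 63 \left(-56\right)\right)} \left(-1\right) - 39186} = \frac{1}{\sqrt{\left(-65 + 841 + 1392\right) - 8001} \left(-1\right) - 39186} = \frac{1}{\sqrt{2168 - 8001} \left(-1\right) - 39186} = \frac{1}{\sqrt{-5833} \left(-1\right) - 39186} = \frac{1}{i \sqrt{5833} \left(-1\right) - 39186} = \frac{1}{- i \sqrt{5833} - 39186} = \frac{1}{-39186 - i \sqrt{5833}}$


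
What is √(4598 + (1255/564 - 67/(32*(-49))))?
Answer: √286812056742/7896 ≈ 67.825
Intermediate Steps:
√(4598 + (1255/564 - 67/(32*(-49)))) = √(4598 + (1255*(1/564) - 67/(-1568))) = √(4598 + (1255/564 - 67*(-1/1568))) = √(4598 + (1255/564 + 67/1568)) = √(4598 + 501407/221088) = √(1017064031/221088) = √286812056742/7896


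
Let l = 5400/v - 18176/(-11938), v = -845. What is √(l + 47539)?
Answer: 9*√3533543250019/77597 ≈ 218.02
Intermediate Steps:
l = -4910648/1008761 (l = 5400/(-845) - 18176/(-11938) = 5400*(-1/845) - 18176*(-1/11938) = -1080/169 + 9088/5969 = -4910648/1008761 ≈ -4.8680)
√(l + 47539) = √(-4910648/1008761 + 47539) = √(47950578531/1008761) = 9*√3533543250019/77597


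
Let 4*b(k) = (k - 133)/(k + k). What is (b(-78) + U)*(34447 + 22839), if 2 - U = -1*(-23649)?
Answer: -422642273431/312 ≈ -1.3546e+9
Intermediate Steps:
b(k) = (-133 + k)/(8*k) (b(k) = ((k - 133)/(k + k))/4 = ((-133 + k)/((2*k)))/4 = ((-133 + k)*(1/(2*k)))/4 = ((-133 + k)/(2*k))/4 = (-133 + k)/(8*k))
U = -23647 (U = 2 - (-1)*(-23649) = 2 - 1*23649 = 2 - 23649 = -23647)
(b(-78) + U)*(34447 + 22839) = ((⅛)*(-133 - 78)/(-78) - 23647)*(34447 + 22839) = ((⅛)*(-1/78)*(-211) - 23647)*57286 = (211/624 - 23647)*57286 = -14755517/624*57286 = -422642273431/312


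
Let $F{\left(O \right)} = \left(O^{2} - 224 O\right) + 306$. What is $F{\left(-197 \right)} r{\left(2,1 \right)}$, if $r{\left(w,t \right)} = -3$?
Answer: $-249729$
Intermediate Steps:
$F{\left(O \right)} = 306 + O^{2} - 224 O$
$F{\left(-197 \right)} r{\left(2,1 \right)} = \left(306 + \left(-197\right)^{2} - -44128\right) \left(-3\right) = \left(306 + 38809 + 44128\right) \left(-3\right) = 83243 \left(-3\right) = -249729$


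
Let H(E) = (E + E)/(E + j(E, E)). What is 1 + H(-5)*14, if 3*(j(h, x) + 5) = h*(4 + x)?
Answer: 89/5 ≈ 17.800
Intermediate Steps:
j(h, x) = -5 + h*(4 + x)/3 (j(h, x) = -5 + (h*(4 + x))/3 = -5 + h*(4 + x)/3)
H(E) = 2*E/(-5 + E²/3 + 7*E/3) (H(E) = (E + E)/(E + (-5 + 4*E/3 + E*E/3)) = (2*E)/(E + (-5 + 4*E/3 + E²/3)) = (2*E)/(E + (-5 + E²/3 + 4*E/3)) = (2*E)/(-5 + E²/3 + 7*E/3) = 2*E/(-5 + E²/3 + 7*E/3))
1 + H(-5)*14 = 1 + (6*(-5)/(-15 + (-5)² + 7*(-5)))*14 = 1 + (6*(-5)/(-15 + 25 - 35))*14 = 1 + (6*(-5)/(-25))*14 = 1 + (6*(-5)*(-1/25))*14 = 1 + (6/5)*14 = 1 + 84/5 = 89/5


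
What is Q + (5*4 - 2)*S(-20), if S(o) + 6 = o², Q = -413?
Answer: 6679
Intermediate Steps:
S(o) = -6 + o²
Q + (5*4 - 2)*S(-20) = -413 + (5*4 - 2)*(-6 + (-20)²) = -413 + (20 - 2)*(-6 + 400) = -413 + 18*394 = -413 + 7092 = 6679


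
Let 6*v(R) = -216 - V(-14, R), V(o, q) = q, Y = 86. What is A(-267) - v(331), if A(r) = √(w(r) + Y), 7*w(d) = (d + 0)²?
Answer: 547/6 + √503237/7 ≈ 192.51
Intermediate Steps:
w(d) = d²/7 (w(d) = (d + 0)²/7 = d²/7)
A(r) = √(86 + r²/7) (A(r) = √(r²/7 + 86) = √(86 + r²/7))
v(R) = -36 - R/6 (v(R) = (-216 - R)/6 = -36 - R/6)
A(-267) - v(331) = √(4214 + 7*(-267)²)/7 - (-36 - ⅙*331) = √(4214 + 7*71289)/7 - (-36 - 331/6) = √(4214 + 499023)/7 - 1*(-547/6) = √503237/7 + 547/6 = 547/6 + √503237/7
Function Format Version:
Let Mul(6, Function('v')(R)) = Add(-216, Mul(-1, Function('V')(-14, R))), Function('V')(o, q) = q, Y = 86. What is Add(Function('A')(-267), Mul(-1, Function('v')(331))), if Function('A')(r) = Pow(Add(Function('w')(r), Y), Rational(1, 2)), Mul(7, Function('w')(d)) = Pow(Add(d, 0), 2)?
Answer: Add(Rational(547, 6), Mul(Rational(1, 7), Pow(503237, Rational(1, 2)))) ≈ 192.51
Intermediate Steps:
Function('w')(d) = Mul(Rational(1, 7), Pow(d, 2)) (Function('w')(d) = Mul(Rational(1, 7), Pow(Add(d, 0), 2)) = Mul(Rational(1, 7), Pow(d, 2)))
Function('A')(r) = Pow(Add(86, Mul(Rational(1, 7), Pow(r, 2))), Rational(1, 2)) (Function('A')(r) = Pow(Add(Mul(Rational(1, 7), Pow(r, 2)), 86), Rational(1, 2)) = Pow(Add(86, Mul(Rational(1, 7), Pow(r, 2))), Rational(1, 2)))
Function('v')(R) = Add(-36, Mul(Rational(-1, 6), R)) (Function('v')(R) = Mul(Rational(1, 6), Add(-216, Mul(-1, R))) = Add(-36, Mul(Rational(-1, 6), R)))
Add(Function('A')(-267), Mul(-1, Function('v')(331))) = Add(Mul(Rational(1, 7), Pow(Add(4214, Mul(7, Pow(-267, 2))), Rational(1, 2))), Mul(-1, Add(-36, Mul(Rational(-1, 6), 331)))) = Add(Mul(Rational(1, 7), Pow(Add(4214, Mul(7, 71289)), Rational(1, 2))), Mul(-1, Add(-36, Rational(-331, 6)))) = Add(Mul(Rational(1, 7), Pow(Add(4214, 499023), Rational(1, 2))), Mul(-1, Rational(-547, 6))) = Add(Mul(Rational(1, 7), Pow(503237, Rational(1, 2))), Rational(547, 6)) = Add(Rational(547, 6), Mul(Rational(1, 7), Pow(503237, Rational(1, 2))))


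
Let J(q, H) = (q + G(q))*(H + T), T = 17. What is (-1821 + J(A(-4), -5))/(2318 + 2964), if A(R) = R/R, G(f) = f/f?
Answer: -1797/5282 ≈ -0.34021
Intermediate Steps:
G(f) = 1
A(R) = 1
J(q, H) = (1 + q)*(17 + H) (J(q, H) = (q + 1)*(H + 17) = (1 + q)*(17 + H))
(-1821 + J(A(-4), -5))/(2318 + 2964) = (-1821 + (17 - 5 + 17*1 - 5*1))/(2318 + 2964) = (-1821 + (17 - 5 + 17 - 5))/5282 = (-1821 + 24)*(1/5282) = -1797*1/5282 = -1797/5282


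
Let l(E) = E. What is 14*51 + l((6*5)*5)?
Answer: 864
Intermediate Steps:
14*51 + l((6*5)*5) = 14*51 + (6*5)*5 = 714 + 30*5 = 714 + 150 = 864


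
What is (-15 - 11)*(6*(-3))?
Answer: 468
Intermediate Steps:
(-15 - 11)*(6*(-3)) = -26*(-18) = 468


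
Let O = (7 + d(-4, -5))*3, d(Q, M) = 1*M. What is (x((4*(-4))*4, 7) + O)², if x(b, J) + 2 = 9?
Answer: 169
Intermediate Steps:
x(b, J) = 7 (x(b, J) = -2 + 9 = 7)
d(Q, M) = M
O = 6 (O = (7 - 5)*3 = 2*3 = 6)
(x((4*(-4))*4, 7) + O)² = (7 + 6)² = 13² = 169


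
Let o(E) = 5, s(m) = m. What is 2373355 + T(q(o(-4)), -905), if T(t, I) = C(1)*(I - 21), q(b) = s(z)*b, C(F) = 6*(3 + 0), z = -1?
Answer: 2356687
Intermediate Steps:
C(F) = 18 (C(F) = 6*3 = 18)
q(b) = -b
T(t, I) = -378 + 18*I (T(t, I) = 18*(I - 21) = 18*(-21 + I) = -378 + 18*I)
2373355 + T(q(o(-4)), -905) = 2373355 + (-378 + 18*(-905)) = 2373355 + (-378 - 16290) = 2373355 - 16668 = 2356687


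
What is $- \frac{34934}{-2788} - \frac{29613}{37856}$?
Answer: $\frac{309975115}{26385632} \approx 11.748$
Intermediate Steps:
$- \frac{34934}{-2788} - \frac{29613}{37856} = \left(-34934\right) \left(- \frac{1}{2788}\right) - \frac{29613}{37856} = \frac{17467}{1394} - \frac{29613}{37856} = \frac{309975115}{26385632}$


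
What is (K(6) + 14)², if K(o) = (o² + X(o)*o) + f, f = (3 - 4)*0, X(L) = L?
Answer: 7396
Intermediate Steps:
f = 0 (f = -1*0 = 0)
K(o) = 2*o² (K(o) = (o² + o*o) + 0 = (o² + o²) + 0 = 2*o² + 0 = 2*o²)
(K(6) + 14)² = (2*6² + 14)² = (2*36 + 14)² = (72 + 14)² = 86² = 7396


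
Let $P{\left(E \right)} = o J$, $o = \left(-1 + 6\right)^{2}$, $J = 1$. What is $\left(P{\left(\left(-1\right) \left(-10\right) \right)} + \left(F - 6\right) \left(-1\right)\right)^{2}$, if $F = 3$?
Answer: $784$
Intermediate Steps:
$o = 25$ ($o = 5^{2} = 25$)
$P{\left(E \right)} = 25$ ($P{\left(E \right)} = 25 \cdot 1 = 25$)
$\left(P{\left(\left(-1\right) \left(-10\right) \right)} + \left(F - 6\right) \left(-1\right)\right)^{2} = \left(25 + \left(3 - 6\right) \left(-1\right)\right)^{2} = \left(25 - -3\right)^{2} = \left(25 + 3\right)^{2} = 28^{2} = 784$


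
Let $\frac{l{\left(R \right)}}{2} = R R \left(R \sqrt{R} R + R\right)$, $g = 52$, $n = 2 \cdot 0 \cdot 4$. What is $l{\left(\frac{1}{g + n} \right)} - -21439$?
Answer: $\frac{1507247457}{70304} + \frac{\sqrt{13}}{95051008} \approx 21439.0$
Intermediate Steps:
$n = 0$ ($n = 0 \cdot 4 = 0$)
$l{\left(R \right)} = 2 R^{2} \left(R + R^{\frac{5}{2}}\right)$ ($l{\left(R \right)} = 2 R R \left(R \sqrt{R} R + R\right) = 2 R^{2} \left(R^{\frac{3}{2}} R + R\right) = 2 R^{2} \left(R^{\frac{5}{2}} + R\right) = 2 R^{2} \left(R + R^{\frac{5}{2}}\right)$)
$l{\left(\frac{1}{g + n} \right)} - -21439 = \left(2 \left(\frac{1}{52 + 0}\right)^{3} + 2 \left(\frac{1}{52 + 0}\right)^{\frac{9}{2}}\right) - -21439 = \left(2 \left(\frac{1}{52}\right)^{3} + 2 \left(\frac{1}{52}\right)^{\frac{9}{2}}\right) + 21439 = \left(\frac{2}{140608} + \frac{2}{14623232 \sqrt{13}}\right) + 21439 = \left(2 \cdot \frac{1}{140608} + 2 \frac{\sqrt{13}}{190102016}\right) + 21439 = \left(\frac{1}{70304} + \frac{\sqrt{13}}{95051008}\right) + 21439 = \frac{1507247457}{70304} + \frac{\sqrt{13}}{95051008}$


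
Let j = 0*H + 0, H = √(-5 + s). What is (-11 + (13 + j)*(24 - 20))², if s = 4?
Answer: 1681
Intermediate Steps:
H = I (H = √(-5 + 4) = √(-1) = I ≈ 1.0*I)
j = 0 (j = 0*I + 0 = 0 + 0 = 0)
(-11 + (13 + j)*(24 - 20))² = (-11 + (13 + 0)*(24 - 20))² = (-11 + 13*4)² = (-11 + 52)² = 41² = 1681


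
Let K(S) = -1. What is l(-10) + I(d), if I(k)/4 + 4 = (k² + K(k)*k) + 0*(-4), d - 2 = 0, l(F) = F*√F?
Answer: -8 - 10*I*√10 ≈ -8.0 - 31.623*I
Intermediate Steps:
l(F) = F^(3/2)
d = 2 (d = 2 + 0 = 2)
I(k) = -16 - 4*k + 4*k² (I(k) = -16 + 4*((k² - k) + 0*(-4)) = -16 + 4*((k² - k) + 0) = -16 + 4*(k² - k) = -16 + (-4*k + 4*k²) = -16 - 4*k + 4*k²)
l(-10) + I(d) = (-10)^(3/2) + (-16 - 4*2 + 4*2²) = -10*I*√10 + (-16 - 8 + 4*4) = -10*I*√10 + (-16 - 8 + 16) = -10*I*√10 - 8 = -8 - 10*I*√10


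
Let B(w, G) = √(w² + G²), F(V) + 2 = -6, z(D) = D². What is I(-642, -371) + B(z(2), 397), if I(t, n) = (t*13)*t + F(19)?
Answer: 5358124 + 5*√6305 ≈ 5.3585e+6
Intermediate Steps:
F(V) = -8 (F(V) = -2 - 6 = -8)
B(w, G) = √(G² + w²)
I(t, n) = -8 + 13*t² (I(t, n) = (t*13)*t - 8 = (13*t)*t - 8 = 13*t² - 8 = -8 + 13*t²)
I(-642, -371) + B(z(2), 397) = (-8 + 13*(-642)²) + √(397² + (2²)²) = (-8 + 13*412164) + √(157609 + 4²) = (-8 + 5358132) + √(157609 + 16) = 5358124 + √157625 = 5358124 + 5*√6305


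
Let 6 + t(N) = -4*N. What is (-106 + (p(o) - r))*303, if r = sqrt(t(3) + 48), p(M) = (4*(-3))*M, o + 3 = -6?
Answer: 606 - 303*sqrt(30) ≈ -1053.6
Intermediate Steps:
o = -9 (o = -3 - 6 = -9)
p(M) = -12*M
t(N) = -6 - 4*N
r = sqrt(30) (r = sqrt((-6 - 4*3) + 48) = sqrt((-6 - 12) + 48) = sqrt(-18 + 48) = sqrt(30) ≈ 5.4772)
(-106 + (p(o) - r))*303 = (-106 + (-12*(-9) - sqrt(30)))*303 = (-106 + (108 - sqrt(30)))*303 = (2 - sqrt(30))*303 = 606 - 303*sqrt(30)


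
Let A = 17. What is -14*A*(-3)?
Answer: 714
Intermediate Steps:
-14*A*(-3) = -14*17*(-3) = -238*(-3) = 714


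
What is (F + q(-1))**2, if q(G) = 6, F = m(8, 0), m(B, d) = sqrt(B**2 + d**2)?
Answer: 196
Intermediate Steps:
F = 8 (F = sqrt(8**2 + 0**2) = sqrt(64 + 0) = sqrt(64) = 8)
(F + q(-1))**2 = (8 + 6)**2 = 14**2 = 196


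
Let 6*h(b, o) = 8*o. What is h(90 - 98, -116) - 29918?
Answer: -90218/3 ≈ -30073.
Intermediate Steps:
h(b, o) = 4*o/3 (h(b, o) = (8*o)/6 = 4*o/3)
h(90 - 98, -116) - 29918 = (4/3)*(-116) - 29918 = -464/3 - 29918 = -90218/3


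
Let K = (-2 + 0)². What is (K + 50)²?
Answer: 2916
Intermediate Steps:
K = 4 (K = (-2)² = 4)
(K + 50)² = (4 + 50)² = 54² = 2916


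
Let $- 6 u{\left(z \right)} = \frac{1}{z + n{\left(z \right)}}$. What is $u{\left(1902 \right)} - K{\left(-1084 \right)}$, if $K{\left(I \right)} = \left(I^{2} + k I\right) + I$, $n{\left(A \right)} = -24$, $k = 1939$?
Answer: $\frac{10455622271}{11268} \approx 9.279 \cdot 10^{5}$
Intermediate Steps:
$K{\left(I \right)} = I^{2} + 1940 I$ ($K{\left(I \right)} = \left(I^{2} + 1939 I\right) + I = I^{2} + 1940 I$)
$u{\left(z \right)} = - \frac{1}{6 \left(-24 + z\right)}$ ($u{\left(z \right)} = - \frac{1}{6 \left(z - 24\right)} = - \frac{1}{6 \left(-24 + z\right)}$)
$u{\left(1902 \right)} - K{\left(-1084 \right)} = - \frac{1}{-144 + 6 \cdot 1902} - - 1084 \left(1940 - 1084\right) = - \frac{1}{-144 + 11412} - \left(-1084\right) 856 = - \frac{1}{11268} - -927904 = \left(-1\right) \frac{1}{11268} + 927904 = - \frac{1}{11268} + 927904 = \frac{10455622271}{11268}$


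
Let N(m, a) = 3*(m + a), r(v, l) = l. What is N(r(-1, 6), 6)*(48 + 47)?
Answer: 3420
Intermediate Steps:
N(m, a) = 3*a + 3*m (N(m, a) = 3*(a + m) = 3*a + 3*m)
N(r(-1, 6), 6)*(48 + 47) = (3*6 + 3*6)*(48 + 47) = (18 + 18)*95 = 36*95 = 3420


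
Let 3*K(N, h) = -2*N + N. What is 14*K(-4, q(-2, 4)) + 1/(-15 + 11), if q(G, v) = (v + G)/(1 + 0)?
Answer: 221/12 ≈ 18.417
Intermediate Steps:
q(G, v) = G + v (q(G, v) = (G + v)/1 = (G + v)*1 = G + v)
K(N, h) = -N/3 (K(N, h) = (-2*N + N)/3 = (-N)/3 = -N/3)
14*K(-4, q(-2, 4)) + 1/(-15 + 11) = 14*(-⅓*(-4)) + 1/(-15 + 11) = 14*(4/3) + 1/(-4) = 56/3 - ¼ = 221/12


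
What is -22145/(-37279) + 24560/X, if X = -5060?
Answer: -3652357/857417 ≈ -4.2597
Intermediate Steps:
-22145/(-37279) + 24560/X = -22145/(-37279) + 24560/(-5060) = -22145*(-1/37279) + 24560*(-1/5060) = 22145/37279 - 1228/253 = -3652357/857417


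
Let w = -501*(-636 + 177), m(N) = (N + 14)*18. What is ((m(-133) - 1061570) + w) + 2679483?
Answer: 1845730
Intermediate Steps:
m(N) = 252 + 18*N (m(N) = (14 + N)*18 = 252 + 18*N)
w = 229959 (w = -501*(-459) = 229959)
((m(-133) - 1061570) + w) + 2679483 = (((252 + 18*(-133)) - 1061570) + 229959) + 2679483 = (((252 - 2394) - 1061570) + 229959) + 2679483 = ((-2142 - 1061570) + 229959) + 2679483 = (-1063712 + 229959) + 2679483 = -833753 + 2679483 = 1845730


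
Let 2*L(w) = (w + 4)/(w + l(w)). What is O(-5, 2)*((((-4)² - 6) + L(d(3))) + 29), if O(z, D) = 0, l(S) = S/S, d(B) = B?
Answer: 0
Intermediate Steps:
l(S) = 1
L(w) = (4 + w)/(2*(1 + w)) (L(w) = ((w + 4)/(w + 1))/2 = ((4 + w)/(1 + w))/2 = (4 + w)/(2*(1 + w)))
O(-5, 2)*((((-4)² - 6) + L(d(3))) + 29) = 0*((((-4)² - 6) + (4 + 3)/(2*(1 + 3))) + 29) = 0*(((16 - 6) + (½)*7/4) + 29) = 0*((10 + (½)*(¼)*7) + 29) = 0*((10 + 7/8) + 29) = 0*(87/8 + 29) = 0*(319/8) = 0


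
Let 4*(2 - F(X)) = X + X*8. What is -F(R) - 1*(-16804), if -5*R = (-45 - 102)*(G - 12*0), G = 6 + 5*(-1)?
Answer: 337363/20 ≈ 16868.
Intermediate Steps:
G = 1 (G = 6 - 5 = 1)
R = 147/5 (R = -(-45 - 102)*(1 - 12*0)/5 = -(-147)*(1 + 0)/5 = -(-147)/5 = -1/5*(-147) = 147/5 ≈ 29.400)
F(X) = 2 - 9*X/4 (F(X) = 2 - (X + X*8)/4 = 2 - (X + 8*X)/4 = 2 - 9*X/4)
-F(R) - 1*(-16804) = -(2 - 9/4*147/5) - 1*(-16804) = -(2 - 1323/20) + 16804 = -1*(-1283/20) + 16804 = 1283/20 + 16804 = 337363/20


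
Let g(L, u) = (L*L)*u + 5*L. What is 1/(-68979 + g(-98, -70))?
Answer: -1/741749 ≈ -1.3482e-6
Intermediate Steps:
g(L, u) = 5*L + u*L² (g(L, u) = L²*u + 5*L = u*L² + 5*L = 5*L + u*L²)
1/(-68979 + g(-98, -70)) = 1/(-68979 - 98*(5 - 98*(-70))) = 1/(-68979 - 98*(5 + 6860)) = 1/(-68979 - 98*6865) = 1/(-68979 - 672770) = 1/(-741749) = -1/741749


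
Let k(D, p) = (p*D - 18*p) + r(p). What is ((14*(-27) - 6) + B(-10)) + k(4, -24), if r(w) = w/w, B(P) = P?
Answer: -57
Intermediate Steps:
r(w) = 1
k(D, p) = 1 - 18*p + D*p (k(D, p) = (p*D - 18*p) + 1 = (D*p - 18*p) + 1 = (-18*p + D*p) + 1 = 1 - 18*p + D*p)
((14*(-27) - 6) + B(-10)) + k(4, -24) = ((14*(-27) - 6) - 10) + (1 - 18*(-24) + 4*(-24)) = ((-378 - 6) - 10) + (1 + 432 - 96) = (-384 - 10) + 337 = -394 + 337 = -57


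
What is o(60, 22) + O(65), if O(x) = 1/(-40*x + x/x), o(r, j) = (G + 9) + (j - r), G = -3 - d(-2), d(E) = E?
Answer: -77971/2599 ≈ -30.000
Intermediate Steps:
G = -1 (G = -3 - 1*(-2) = -3 + 2 = -1)
o(r, j) = 8 + j - r (o(r, j) = (-1 + 9) + (j - r) = 8 + (j - r) = 8 + j - r)
O(x) = 1/(1 - 40*x) (O(x) = 1/(-40*x + 1) = 1/(1 - 40*x))
o(60, 22) + O(65) = (8 + 22 - 1*60) - 1/(-1 + 40*65) = (8 + 22 - 60) - 1/(-1 + 2600) = -30 - 1/2599 = -77971/2599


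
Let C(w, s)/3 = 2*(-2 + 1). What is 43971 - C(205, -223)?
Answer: 43977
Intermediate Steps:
C(w, s) = -6 (C(w, s) = 3*(2*(-2 + 1)) = 3*(2*(-1)) = 3*(-2) = -6)
43971 - C(205, -223) = 43971 - 1*(-6) = 43971 + 6 = 43977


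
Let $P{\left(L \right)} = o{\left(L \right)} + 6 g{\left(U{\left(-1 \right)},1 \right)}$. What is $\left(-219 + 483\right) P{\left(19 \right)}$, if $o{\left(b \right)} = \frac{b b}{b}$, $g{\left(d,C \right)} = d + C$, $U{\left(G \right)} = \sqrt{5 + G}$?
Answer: $9768$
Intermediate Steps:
$g{\left(d,C \right)} = C + d$
$o{\left(b \right)} = b$ ($o{\left(b \right)} = \frac{b^{2}}{b} = b$)
$P{\left(L \right)} = 18 + L$ ($P{\left(L \right)} = L + 6 \left(1 + \sqrt{5 - 1}\right) = L + 6 \left(1 + \sqrt{4}\right) = L + 6 \left(1 + 2\right) = L + 6 \cdot 3 = L + 18 = 18 + L$)
$\left(-219 + 483\right) P{\left(19 \right)} = \left(-219 + 483\right) \left(18 + 19\right) = 264 \cdot 37 = 9768$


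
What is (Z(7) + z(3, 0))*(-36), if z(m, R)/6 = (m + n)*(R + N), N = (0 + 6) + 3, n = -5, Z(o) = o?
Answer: 3636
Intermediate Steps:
N = 9 (N = 6 + 3 = 9)
z(m, R) = 6*(-5 + m)*(9 + R) (z(m, R) = 6*((m - 5)*(R + 9)) = 6*((-5 + m)*(9 + R)) = 6*(-5 + m)*(9 + R))
(Z(7) + z(3, 0))*(-36) = (7 + (-270 - 30*0 + 54*3 + 6*0*3))*(-36) = (7 + (-270 + 0 + 162 + 0))*(-36) = (7 - 108)*(-36) = -101*(-36) = 3636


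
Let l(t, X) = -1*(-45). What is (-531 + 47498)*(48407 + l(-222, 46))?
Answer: 2275645084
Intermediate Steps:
l(t, X) = 45
(-531 + 47498)*(48407 + l(-222, 46)) = (-531 + 47498)*(48407 + 45) = 46967*48452 = 2275645084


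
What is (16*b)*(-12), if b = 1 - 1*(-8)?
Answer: -1728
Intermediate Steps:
b = 9 (b = 1 + 8 = 9)
(16*b)*(-12) = (16*9)*(-12) = 144*(-12) = -1728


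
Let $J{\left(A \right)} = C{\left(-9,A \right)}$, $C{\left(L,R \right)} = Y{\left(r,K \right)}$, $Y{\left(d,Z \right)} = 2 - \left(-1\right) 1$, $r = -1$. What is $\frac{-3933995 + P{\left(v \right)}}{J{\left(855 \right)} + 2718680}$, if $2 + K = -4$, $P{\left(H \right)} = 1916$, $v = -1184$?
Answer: $- \frac{3932079}{2718683} \approx -1.4463$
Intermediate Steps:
$K = -6$ ($K = -2 - 4 = -6$)
$Y{\left(d,Z \right)} = 3$ ($Y{\left(d,Z \right)} = 2 - -1 = 2 + 1 = 3$)
$C{\left(L,R \right)} = 3$
$J{\left(A \right)} = 3$
$\frac{-3933995 + P{\left(v \right)}}{J{\left(855 \right)} + 2718680} = \frac{-3933995 + 1916}{3 + 2718680} = - \frac{3932079}{2718683}$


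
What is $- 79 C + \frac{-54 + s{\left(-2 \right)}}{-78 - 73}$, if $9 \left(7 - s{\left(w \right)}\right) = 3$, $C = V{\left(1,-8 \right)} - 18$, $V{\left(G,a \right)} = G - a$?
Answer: $\frac{322225}{453} \approx 711.31$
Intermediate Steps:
$C = -9$ ($C = \left(1 - -8\right) - 18 = \left(1 + 8\right) - 18 = 9 - 18 = -9$)
$s{\left(w \right)} = \frac{20}{3}$ ($s{\left(w \right)} = 7 - \frac{1}{3} = \frac{20}{3}$)
$- 79 C + \frac{-54 + s{\left(-2 \right)}}{-78 - 73} = \left(-79\right) \left(-9\right) + \frac{-54 + \frac{20}{3}}{-78 - 73} = 711 - \frac{142}{3 \left(-151\right)} = 711 - - \frac{142}{453} = 711 + \frac{142}{453} = \frac{322225}{453}$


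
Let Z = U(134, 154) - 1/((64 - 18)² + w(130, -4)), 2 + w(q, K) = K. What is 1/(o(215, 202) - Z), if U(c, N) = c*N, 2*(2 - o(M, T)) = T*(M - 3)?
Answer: -2110/88717059 ≈ -2.3783e-5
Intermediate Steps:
o(M, T) = 2 - T*(-3 + M)/2 (o(M, T) = 2 - T*(M - 3)/2 = 2 - T*(-3 + M)/2)
w(q, K) = -2 + K
U(c, N) = N*c
Z = 43541959/2110 (Z = 154*134 - 1/((64 - 18)² + (-2 - 4)) = 20636 - 1/(46² - 6) = 20636 - 1/(2116 - 6) = 20636 - 1/2110 = 43541959/2110 ≈ 20636.)
1/(o(215, 202) - Z) = 1/((2 + (3/2)*202 - ½*215*202) - 1*43541959/2110) = 1/((2 + 303 - 21715) - 43541959/2110) = 1/(-21410 - 43541959/2110) = 1/(-88717059/2110) = -2110/88717059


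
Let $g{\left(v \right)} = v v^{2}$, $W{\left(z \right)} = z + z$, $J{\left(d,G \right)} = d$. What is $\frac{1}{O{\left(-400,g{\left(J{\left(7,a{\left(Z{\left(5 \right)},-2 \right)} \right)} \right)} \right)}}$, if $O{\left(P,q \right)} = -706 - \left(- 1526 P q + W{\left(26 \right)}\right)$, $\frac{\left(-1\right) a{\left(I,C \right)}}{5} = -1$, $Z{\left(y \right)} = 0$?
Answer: $- \frac{1}{209367958} \approx -4.7763 \cdot 10^{-9}$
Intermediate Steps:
$a{\left(I,C \right)} = 5$ ($a{\left(I,C \right)} = \left(-5\right) \left(-1\right) = 5$)
$W{\left(z \right)} = 2 z$
$g{\left(v \right)} = v^{3}$
$O{\left(P,q \right)} = -758 + 1526 P q$ ($O{\left(P,q \right)} = -706 - \left(- 1526 P q + 2 \cdot 26\right) = -706 - \left(- 1526 P q + 52\right) = -706 - \left(52 - 1526 P q\right) = -706 + \left(-52 + 1526 P q\right) = -758 + 1526 P q$)
$\frac{1}{O{\left(-400,g{\left(J{\left(7,a{\left(Z{\left(5 \right)},-2 \right)} \right)} \right)} \right)}} = \frac{1}{-758 + 1526 \left(-400\right) 7^{3}} = \frac{1}{-758 + 1526 \left(-400\right) 343} = \frac{1}{-758 - 209367200} = \frac{1}{-209367958} = - \frac{1}{209367958}$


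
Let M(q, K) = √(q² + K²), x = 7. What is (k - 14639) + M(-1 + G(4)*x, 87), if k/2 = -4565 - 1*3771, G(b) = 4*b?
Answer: -31311 + 3*√2210 ≈ -31170.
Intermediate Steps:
k = -16672 (k = 2*(-4565 - 1*3771) = 2*(-4565 - 3771) = 2*(-8336) = -16672)
M(q, K) = √(K² + q²)
(k - 14639) + M(-1 + G(4)*x, 87) = (-16672 - 14639) + √(87² + (-1 + (4*4)*7)²) = -31311 + √(7569 + (-1 + 16*7)²) = -31311 + √(7569 + (-1 + 112)²) = -31311 + √(7569 + 111²) = -31311 + √(7569 + 12321) = -31311 + √19890 = -31311 + 3*√2210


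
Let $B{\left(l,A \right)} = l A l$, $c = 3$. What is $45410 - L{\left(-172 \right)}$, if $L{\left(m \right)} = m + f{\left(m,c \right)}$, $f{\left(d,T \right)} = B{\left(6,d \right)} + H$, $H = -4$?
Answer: $51778$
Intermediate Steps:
$B{\left(l,A \right)} = A l^{2}$ ($B{\left(l,A \right)} = A l l = A l^{2}$)
$f{\left(d,T \right)} = -4 + 36 d$ ($f{\left(d,T \right)} = d 6^{2} - 4 = d 36 - 4 = 36 d - 4 = -4 + 36 d$)
$L{\left(m \right)} = -4 + 37 m$ ($L{\left(m \right)} = m + \left(-4 + 36 m\right) = -4 + 37 m$)
$45410 - L{\left(-172 \right)} = 45410 - \left(-4 + 37 \left(-172\right)\right) = 45410 - \left(-4 - 6364\right) = 45410 - -6368 = 45410 + 6368 = 51778$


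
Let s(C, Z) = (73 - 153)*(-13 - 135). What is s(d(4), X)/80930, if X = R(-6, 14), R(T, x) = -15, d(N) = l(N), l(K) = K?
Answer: 1184/8093 ≈ 0.14630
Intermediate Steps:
d(N) = N
X = -15
s(C, Z) = 11840 (s(C, Z) = -80*(-148) = 11840)
s(d(4), X)/80930 = 11840/80930 = 11840*(1/80930) = 1184/8093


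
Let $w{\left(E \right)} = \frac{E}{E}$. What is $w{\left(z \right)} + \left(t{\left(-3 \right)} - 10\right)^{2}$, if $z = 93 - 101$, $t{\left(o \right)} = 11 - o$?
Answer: $17$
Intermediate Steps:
$z = -8$ ($z = 93 - 101 = -8$)
$w{\left(E \right)} = 1$
$w{\left(z \right)} + \left(t{\left(-3 \right)} - 10\right)^{2} = 1 + \left(\left(11 - -3\right) - 10\right)^{2} = 1 + \left(\left(11 + 3\right) - 10\right)^{2} = 1 + \left(14 - 10\right)^{2} = 1 + 4^{2} = 1 + 16 = 17$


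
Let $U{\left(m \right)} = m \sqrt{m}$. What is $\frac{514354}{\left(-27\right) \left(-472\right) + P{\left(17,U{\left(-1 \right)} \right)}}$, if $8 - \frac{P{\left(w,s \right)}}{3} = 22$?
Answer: $\frac{257177}{6351} \approx 40.494$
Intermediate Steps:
$U{\left(m \right)} = m^{\frac{3}{2}}$
$P{\left(w,s \right)} = -42$ ($P{\left(w,s \right)} = 24 - 66 = -42$)
$\frac{514354}{\left(-27\right) \left(-472\right) + P{\left(17,U{\left(-1 \right)} \right)}} = \frac{514354}{\left(-27\right) \left(-472\right) - 42} = \frac{514354}{12744 - 42} = \frac{514354}{12702} = 514354 \cdot \frac{1}{12702} = \frac{257177}{6351}$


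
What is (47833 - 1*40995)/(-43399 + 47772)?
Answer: 6838/4373 ≈ 1.5637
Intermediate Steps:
(47833 - 1*40995)/(-43399 + 47772) = (47833 - 40995)/4373 = 6838*(1/4373) = 6838/4373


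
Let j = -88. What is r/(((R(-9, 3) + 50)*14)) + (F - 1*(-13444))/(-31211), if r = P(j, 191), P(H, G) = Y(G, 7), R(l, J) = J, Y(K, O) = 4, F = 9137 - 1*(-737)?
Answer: -8588556/11579281 ≈ -0.74172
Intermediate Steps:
F = 9874 (F = 9137 + 737 = 9874)
P(H, G) = 4
r = 4
r/(((R(-9, 3) + 50)*14)) + (F - 1*(-13444))/(-31211) = 4/(((3 + 50)*14)) + (9874 - 1*(-13444))/(-31211) = 4/((53*14)) + (9874 + 13444)*(-1/31211) = 4/742 + 23318*(-1/31211) = 4*(1/742) - 23318/31211 = 2/371 - 23318/31211 = -8588556/11579281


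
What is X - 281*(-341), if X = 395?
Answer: 96216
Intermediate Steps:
X - 281*(-341) = 395 - 281*(-341) = 395 + 95821 = 96216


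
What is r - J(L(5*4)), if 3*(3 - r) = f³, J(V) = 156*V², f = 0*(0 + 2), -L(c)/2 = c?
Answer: -249597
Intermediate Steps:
L(c) = -2*c
f = 0 (f = 0*2 = 0)
r = 3 (r = 3 - ⅓*0³ = 3 - ⅓*0 = 3 + 0 = 3)
r - J(L(5*4)) = 3 - 156*(-10*4)² = 3 - 156*(-2*20)² = 3 - 156*(-40)² = 3 - 156*1600 = 3 - 1*249600 = 3 - 249600 = -249597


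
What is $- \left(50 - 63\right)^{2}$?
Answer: $-169$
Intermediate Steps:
$- \left(50 - 63\right)^{2} = - \left(-13\right)^{2} = \left(-1\right) 169 = -169$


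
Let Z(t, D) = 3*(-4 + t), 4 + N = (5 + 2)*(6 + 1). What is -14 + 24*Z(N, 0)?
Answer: 2938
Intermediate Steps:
N = 45 (N = -4 + (5 + 2)*(6 + 1) = -4 + 7*7 = -4 + 49 = 45)
Z(t, D) = -12 + 3*t
-14 + 24*Z(N, 0) = -14 + 24*(-12 + 3*45) = -14 + 24*(-12 + 135) = -14 + 24*123 = -14 + 2952 = 2938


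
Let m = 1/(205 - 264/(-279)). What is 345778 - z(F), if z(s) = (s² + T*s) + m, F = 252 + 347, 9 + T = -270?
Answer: 2951438901/19153 ≈ 1.5410e+5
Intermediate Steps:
T = -279 (T = -9 - 270 = -279)
m = 93/19153 (m = 1/(205 - 264*(-1/279)) = 1/(205 + 88/93) = 1/(19153/93) = 93/19153 ≈ 0.0048556)
F = 599
z(s) = 93/19153 + s² - 279*s (z(s) = (s² - 279*s) + 93/19153 = 93/19153 + s² - 279*s)
345778 - z(F) = 345778 - (93/19153 + 599² - 279*599) = 345778 - (93/19153 + 358801 - 167121) = 345778 - 1*3671247133/19153 = 345778 - 3671247133/19153 = 2951438901/19153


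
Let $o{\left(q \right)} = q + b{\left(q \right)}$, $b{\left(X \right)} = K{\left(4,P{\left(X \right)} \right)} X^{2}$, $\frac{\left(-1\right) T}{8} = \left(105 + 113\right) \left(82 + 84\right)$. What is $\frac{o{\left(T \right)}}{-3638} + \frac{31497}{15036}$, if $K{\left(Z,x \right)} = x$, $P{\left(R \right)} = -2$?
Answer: $\frac{420069325466897}{9116828} \approx 4.6076 \cdot 10^{7}$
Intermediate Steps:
$T = -289504$ ($T = - 8 \left(105 + 113\right) \left(82 + 84\right) = - 8 \cdot 218 \cdot 166 = \left(-8\right) 36188 = -289504$)
$b{\left(X \right)} = - 2 X^{2}$
$o{\left(q \right)} = q - 2 q^{2}$
$\frac{o{\left(T \right)}}{-3638} + \frac{31497}{15036} = \frac{\left(-289504\right) \left(1 - -579008\right)}{-3638} + \frac{31497}{15036} = - 289504 \left(1 + 579008\right) \left(- \frac{1}{3638}\right) + 31497 \cdot \frac{1}{15036} = \left(-289504\right) 579009 \left(- \frac{1}{3638}\right) + \frac{10499}{5012} = \left(-167625421536\right) \left(- \frac{1}{3638}\right) + \frac{10499}{5012} = \frac{83812710768}{1819} + \frac{10499}{5012} = \frac{420069325466897}{9116828}$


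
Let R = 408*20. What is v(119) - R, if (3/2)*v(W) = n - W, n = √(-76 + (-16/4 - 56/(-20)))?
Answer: -24718/3 + 2*I*√1930/15 ≈ -8239.3 + 5.8576*I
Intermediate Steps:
R = 8160
n = I*√1930/5 (n = √(-76 + (-16*¼ - 56*(-1/20))) = √(-76 + (-4 + 14/5)) = √(-76 - 6/5) = √(-386/5) = I*√1930/5 ≈ 8.7863*I)
v(W) = -2*W/3 + 2*I*√1930/15 (v(W) = 2*(I*√1930/5 - W)/3 = 2*(-W + I*√1930/5)/3 = -2*W/3 + 2*I*√1930/15)
v(119) - R = (-⅔*119 + 2*I*√1930/15) - 1*8160 = (-238/3 + 2*I*√1930/15) - 8160 = -24718/3 + 2*I*√1930/15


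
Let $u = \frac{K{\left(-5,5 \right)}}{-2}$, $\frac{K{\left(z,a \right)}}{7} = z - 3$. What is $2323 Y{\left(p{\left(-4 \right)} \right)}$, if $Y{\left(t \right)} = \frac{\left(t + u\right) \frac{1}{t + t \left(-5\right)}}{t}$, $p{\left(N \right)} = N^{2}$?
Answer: $- \frac{25553}{256} \approx -99.816$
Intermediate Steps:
$K{\left(z,a \right)} = -21 + 7 z$ ($K{\left(z,a \right)} = 7 \left(z - 3\right) = 7 \left(-3 + z\right) = -21 + 7 z$)
$u = 28$ ($u = \frac{-21 + 7 \left(-5\right)}{-2} = \left(-21 - 35\right) \left(- \frac{1}{2}\right) = \left(-56\right) \left(- \frac{1}{2}\right) = 28$)
$Y{\left(t \right)} = - \frac{28 + t}{4 t^{2}}$ ($Y{\left(t \right)} = \frac{\left(t + 28\right) \frac{1}{t + t \left(-5\right)}}{t} = \frac{\left(28 + t\right) \frac{1}{t - 5 t}}{t} = \frac{\left(28 + t\right) \frac{1}{\left(-4\right) t}}{t} = \frac{\left(28 + t\right) \left(- \frac{1}{4 t}\right)}{t} = \frac{\left(- \frac{1}{4}\right) \frac{1}{t} \left(28 + t\right)}{t} = - \frac{28 + t}{4 t^{2}}$)
$2323 Y{\left(p{\left(-4 \right)} \right)} = 2323 \frac{-28 - \left(-4\right)^{2}}{4 \cdot 256} = 2323 \frac{-28 - 16}{4 \cdot 256} = 2323 \cdot \frac{1}{4} \cdot \frac{1}{256} \left(-28 - 16\right) = 2323 \cdot \frac{1}{4} \cdot \frac{1}{256} \left(-44\right) = 2323 \left(- \frac{11}{256}\right) = - \frac{25553}{256}$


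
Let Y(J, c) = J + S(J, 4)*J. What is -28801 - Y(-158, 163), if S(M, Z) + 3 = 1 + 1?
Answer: -28801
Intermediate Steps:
S(M, Z) = -1 (S(M, Z) = -3 + (1 + 1) = -3 + 2 = -1)
Y(J, c) = 0 (Y(J, c) = J - J = 0)
-28801 - Y(-158, 163) = -28801 - 1*0 = -28801 + 0 = -28801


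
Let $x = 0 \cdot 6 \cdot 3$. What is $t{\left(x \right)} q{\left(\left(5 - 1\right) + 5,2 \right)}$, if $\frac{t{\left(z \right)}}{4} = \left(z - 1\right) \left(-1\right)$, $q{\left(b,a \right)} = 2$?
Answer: $8$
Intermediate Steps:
$x = 0$ ($x = 0 \cdot 3 = 0$)
$t{\left(z \right)} = 4 - 4 z$ ($t{\left(z \right)} = 4 \left(z - 1\right) \left(-1\right) = 4 \left(-1 + z\right) \left(-1\right) = 4 \left(1 - z\right) = 4 - 4 z$)
$t{\left(x \right)} q{\left(\left(5 - 1\right) + 5,2 \right)} = \left(4 - 0\right) 2 = \left(4 + 0\right) 2 = 4 \cdot 2 = 8$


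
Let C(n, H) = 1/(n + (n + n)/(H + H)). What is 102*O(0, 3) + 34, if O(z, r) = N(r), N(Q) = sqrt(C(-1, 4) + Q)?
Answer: 34 + 102*sqrt(55)/5 ≈ 185.29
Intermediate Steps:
C(n, H) = 1/(n + n/H) (C(n, H) = 1/(n + (2*n)/((2*H))) = 1/(n + (2*n)*(1/(2*H))) = 1/(n + n/H))
N(Q) = sqrt(-4/5 + Q) (N(Q) = sqrt(4/(-1*(1 + 4)) + Q) = sqrt(4*(-1)/5 + Q) = sqrt(4*(-1)*(1/5) + Q) = sqrt(-4/5 + Q))
O(z, r) = sqrt(-20 + 25*r)/5
102*O(0, 3) + 34 = 102*(sqrt(-20 + 25*3)/5) + 34 = 102*(sqrt(-20 + 75)/5) + 34 = 102*(sqrt(55)/5) + 34 = 102*sqrt(55)/5 + 34 = 34 + 102*sqrt(55)/5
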